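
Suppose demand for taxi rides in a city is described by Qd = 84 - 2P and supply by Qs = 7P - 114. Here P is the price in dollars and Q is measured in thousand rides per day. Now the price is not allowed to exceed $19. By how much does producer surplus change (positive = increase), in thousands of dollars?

-88.5

In a free market, 84 - 2P = 7P - 114 gives the equilibrium P* = 22, Q* = 40.
Because the ceiling (19) lies below the market-clearing price, it is binding.
At P = 19: Qd = 84 - 2·19 = 46 and Qs = 7·19 - 114 = 19.
Producer surplus without the control is ½ · (22 - 114/7) · 40 = 800/7.
With the ceiling, producers sell 19 units at 19, so PS = ½ · (19 - 114/7) · 19 = 361/14.
Change in producer surplus = 361/14 - 800/7 = -88.5.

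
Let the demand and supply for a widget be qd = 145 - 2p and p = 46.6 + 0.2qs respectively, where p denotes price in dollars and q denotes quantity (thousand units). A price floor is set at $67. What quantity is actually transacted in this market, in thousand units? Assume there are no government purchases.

11

Rearranging supply gives qs = 5p - 233. Setting quantity demanded equal to quantity supplied, 145 - 2p = 5p - 233, gives p* = 54 and q* = 37.
The floor of 67 is above the equilibrium price 54, so it binds.
At p = 67: qd = 145 - 2·67 = 11 and qs = 5·67 - 233 = 102.
The quantity actually transacted is the short side, demand: 11.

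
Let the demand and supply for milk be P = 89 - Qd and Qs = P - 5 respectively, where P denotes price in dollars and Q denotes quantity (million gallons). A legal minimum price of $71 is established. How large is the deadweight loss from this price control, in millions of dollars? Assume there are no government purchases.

Rearranging demand gives Qd = 89 - P. Setting quantity demanded equal to quantity supplied, 89 - P = P - 5, gives P* = 47 and Q* = 42.
Because the floor (71) lies above the market-clearing price, it is binding.
At P = 71: Qd = 89 - 71 = 18 and Qs = 71 - 5 = 66.
Quantity traded falls to 18. At Q = 18 the demand price is 89 - 18 = 71 and the supply price is 5 + 18 = 23.
Deadweight loss = ½ · (71 - 23) · (42 - 18) = ½ · 48 · 24 = 576.

576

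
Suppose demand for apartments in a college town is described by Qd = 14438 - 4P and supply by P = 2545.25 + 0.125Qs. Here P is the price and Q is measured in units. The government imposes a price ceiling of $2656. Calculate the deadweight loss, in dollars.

714432

Rearranging supply gives Qs = 8P - 20362. In a free market, 14438 - 4P = 8P - 20362 gives the equilibrium P* = 2900, Q* = 2838.
Since 2656 < 2900, the ceiling is binding.
At P = 2656: Qd = 14438 - 4·2656 = 3814 and Qs = 8·2656 - 20362 = 886.
Quantity traded falls to 886. At Q = 886 the demand price is (14438 - 886)/4 = 3388 and the supply price is (20362 + 886)/8 = 2656.
Deadweight loss = ½ · (3388 - 2656) · (2838 - 886) = ½ · 732 · 1952 = 714432.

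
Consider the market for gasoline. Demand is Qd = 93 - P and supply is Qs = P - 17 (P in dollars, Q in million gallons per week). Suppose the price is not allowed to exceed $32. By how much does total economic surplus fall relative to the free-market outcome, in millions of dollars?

529

Without the control the market clears where 93 - P = P - 17, i.e. P* = 55 and Q* = 38.
Because the ceiling (32) lies below the market-clearing price, it is binding.
At P = 32: Qd = 93 - 32 = 61 and Qs = 32 - 17 = 15.
Quantity traded falls to 15. At Q = 15 the demand price is 93 - 15 = 78 and the supply price is 17 + 15 = 32.
Deadweight loss = ½ · (78 - 32) · (38 - 15) = ½ · 46 · 23 = 529.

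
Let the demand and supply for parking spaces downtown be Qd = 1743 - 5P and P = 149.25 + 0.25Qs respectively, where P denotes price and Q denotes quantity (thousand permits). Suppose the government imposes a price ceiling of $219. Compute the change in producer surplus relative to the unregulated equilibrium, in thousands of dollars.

Rearranging supply gives Qs = 4P - 597. Without the control the market clears where 1743 - 5P = 4P - 597, i.e. P* = 260 and Q* = 443.
Since 219 < 260, the ceiling is binding.
At P = 219: Qd = 1743 - 5·219 = 648 and Qs = 4·219 - 597 = 279.
Producer surplus without the control is ½ · (260 - 149.25) · 443 = 24531.125.
With the ceiling, producers sell 279 units at 219, so PS = ½ · (219 - 149.25) · 279 = 9730.125.
Change in producer surplus = 9730.125 - 24531.125 = -14801.

-14801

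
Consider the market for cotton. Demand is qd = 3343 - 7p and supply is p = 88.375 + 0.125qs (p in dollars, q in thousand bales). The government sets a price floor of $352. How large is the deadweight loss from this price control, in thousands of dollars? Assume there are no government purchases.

44126.25

Rearranging supply gives qs = 8p - 707. In a free market, 3343 - 7p = 8p - 707 gives the equilibrium p* = 270, q* = 1453.
Since 352 > 270, the floor is binding.
At p = 352: qd = 3343 - 7·352 = 879 and qs = 8·352 - 707 = 2109.
Quantity traded falls to 879. At q = 879 the demand price is (3343 - 879)/7 = 352 and the supply price is (707 + 879)/8 = 198.25.
Deadweight loss = ½ · (352 - 198.25) · (1453 - 879) = ½ · 153.75 · 574 = 44126.25.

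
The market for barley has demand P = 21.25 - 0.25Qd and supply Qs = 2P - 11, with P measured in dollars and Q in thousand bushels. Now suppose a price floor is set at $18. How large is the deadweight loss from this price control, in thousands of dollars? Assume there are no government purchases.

24

Rearranging demand gives Qd = 85 - 4P. In a free market, 85 - 4P = 2P - 11 gives the equilibrium P* = 16, Q* = 21.
Since 18 > 16, the floor is binding.
At P = 18: Qd = 85 - 4·18 = 13 and Qs = 2·18 - 11 = 25.
Quantity traded falls to 13. At Q = 13 the demand price is (85 - 13)/4 = 18 and the supply price is (11 + 13)/2 = 12.
Deadweight loss = ½ · (18 - 12) · (21 - 13) = ½ · 6 · 8 = 24.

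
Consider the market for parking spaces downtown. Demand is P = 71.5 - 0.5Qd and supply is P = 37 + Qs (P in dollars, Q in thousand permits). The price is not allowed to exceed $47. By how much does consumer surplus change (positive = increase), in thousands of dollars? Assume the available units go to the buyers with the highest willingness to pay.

87.75

Rearranging demand gives Qd = 143 - 2P; rearranging supply gives Qs = P - 37. Equilibrium: 143 - 2P = P - 37, so 180 = 3P and P* = 60, Q* = 23.
Since 47 < 60, the ceiling is binding.
At P = 47: Qd = 143 - 2·47 = 49 and Qs = 47 - 37 = 10.
Consumer surplus without the control is ½ · (71.5 - 60) · 23 = 132.25.
With the ceiling, 10 units are sold at 47 (assume they go to the highest-value buyers). The demand price at Q = 10 is 66.5, so CS = ½ · [(71.5 - 47) + (66.5 - 47)] · 10 = 220.
Change in consumer surplus = 220 - 132.25 = 87.75.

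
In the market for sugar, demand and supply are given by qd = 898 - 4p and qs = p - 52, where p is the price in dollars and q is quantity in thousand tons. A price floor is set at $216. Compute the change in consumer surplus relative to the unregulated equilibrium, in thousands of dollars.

-2236

In a free market, 898 - 4p = p - 52 gives the equilibrium p* = 190, q* = 138.
Since 216 > 190, the floor is binding.
At p = 216: qd = 898 - 4·216 = 34 and qs = 216 - 52 = 164.
Consumer surplus without the control is ½ · (224.5 - 190) · 138 = 2380.5.
With the floor, consumers buy 34 units at 216, so CS = ½ · (224.5 - 216) · 34 = 144.5.
Change in consumer surplus = 144.5 - 2380.5 = -2236.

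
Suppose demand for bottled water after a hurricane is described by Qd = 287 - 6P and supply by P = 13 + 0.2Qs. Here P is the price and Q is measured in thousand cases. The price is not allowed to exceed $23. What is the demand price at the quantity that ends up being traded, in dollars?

39.5

Rearranging supply gives Qs = 5P - 65. Equilibrium: 287 - 6P = 5P - 65, so 352 = 11P and P* = 32, Q* = 95.
Because the ceiling (23) lies below the market-clearing price, it is binding.
At P = 23: Qd = 287 - 6·23 = 149 and Qs = 5·23 - 65 = 50.
Only 50 units reach the market. On the demand curve, the marginal buyer's willingness to pay at Q = 50 is (287 - 50)/6 = 39.5.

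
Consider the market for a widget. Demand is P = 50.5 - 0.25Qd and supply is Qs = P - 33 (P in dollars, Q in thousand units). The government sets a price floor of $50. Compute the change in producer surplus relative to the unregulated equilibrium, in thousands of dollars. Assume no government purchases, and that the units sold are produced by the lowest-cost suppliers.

-66

Rearranging demand gives Qd = 202 - 4P. In a free market, 202 - 4P = P - 33 gives the equilibrium P* = 47, Q* = 14.
Since 50 > 47, the floor is binding.
At P = 50: Qd = 202 - 4·50 = 2 and Qs = 50 - 33 = 17.
Producer surplus without the control is ½ · (47 - 33) · 14 = 98.
With the floor, 2 units are sold at 50. The supply price at Q = 2 is 35, so PS = ½ · [(50 - 33) + (50 - 35)] · 2 = 32.
Change in producer surplus = 32 - 98 = -66.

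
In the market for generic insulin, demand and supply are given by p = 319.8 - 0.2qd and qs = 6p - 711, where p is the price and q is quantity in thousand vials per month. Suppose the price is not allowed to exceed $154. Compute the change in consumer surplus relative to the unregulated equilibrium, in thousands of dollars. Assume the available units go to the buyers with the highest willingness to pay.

638.4

Rearranging demand gives qd = 1599 - 5p. Without the control the market clears where 1599 - 5p = 6p - 711, i.e. p* = 210 and q* = 549.
Because the ceiling (154) lies below the market-clearing price, it is binding.
At p = 154: qd = 1599 - 5·154 = 829 and qs = 6·154 - 711 = 213.
Consumer surplus without the control is ½ · (319.8 - 210) · 549 = 30140.1.
With the ceiling, 213 units are sold at 154 (assume they go to the highest-value buyers). The demand price at q = 213 is 277.2, so CS = ½ · [(319.8 - 154) + (277.2 - 154)] · 213 = 30778.5.
Change in consumer surplus = 30778.5 - 30140.1 = 638.4.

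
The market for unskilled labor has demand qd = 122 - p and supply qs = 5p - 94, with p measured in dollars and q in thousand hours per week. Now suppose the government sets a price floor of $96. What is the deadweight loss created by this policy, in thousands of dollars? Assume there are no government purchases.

2160

Without the control the market clears where 122 - p = 5p - 94, i.e. p* = 36 and q* = 86.
The floor of 96 is above the equilibrium price 36, so it binds.
At p = 96: qd = 122 - 96 = 26 and qs = 5·96 - 94 = 386.
Quantity traded falls to 26. At q = 26 the demand price is 122 - 26 = 96 and the supply price is (94 + 26)/5 = 24.
Deadweight loss = ½ · (96 - 24) · (86 - 26) = ½ · 72 · 60 = 2160.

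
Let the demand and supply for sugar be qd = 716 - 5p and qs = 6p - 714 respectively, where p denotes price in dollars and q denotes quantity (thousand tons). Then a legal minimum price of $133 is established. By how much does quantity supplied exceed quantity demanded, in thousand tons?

Without the control the market clears where 716 - 5p = 6p - 714, i.e. p* = 130 and q* = 66.
The floor of 133 is above the equilibrium price 130, so it binds.
At p = 133: qd = 716 - 5·133 = 51 and qs = 6·133 - 714 = 84.
Surplus = qs - qd = 84 - 51 = 33.

33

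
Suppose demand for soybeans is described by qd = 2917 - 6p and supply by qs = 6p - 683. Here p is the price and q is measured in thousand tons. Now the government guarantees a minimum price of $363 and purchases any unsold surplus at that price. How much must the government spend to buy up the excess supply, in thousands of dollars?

Equilibrium: 2917 - 6p = 6p - 683, so 3600 = 12p and p* = 300, q* = 1117.
Since 363 > 300, the floor is binding.
At p = 363: qd = 2917 - 6·363 = 739 and qs = 6·363 - 683 = 1495.
Surplus = qs - qd = 756.
Government expenditure = surplus × support price = 756 × 363 = 274428.

274428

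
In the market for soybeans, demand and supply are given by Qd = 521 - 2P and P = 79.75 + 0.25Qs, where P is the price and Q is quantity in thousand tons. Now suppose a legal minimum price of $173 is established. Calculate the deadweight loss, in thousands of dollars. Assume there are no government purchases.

1633.5

Rearranging supply gives Qs = 4P - 319. Without the control the market clears where 521 - 2P = 4P - 319, i.e. P* = 140 and Q* = 241.
Because the floor (173) lies above the market-clearing price, it is binding.
At P = 173: Qd = 521 - 2·173 = 175 and Qs = 4·173 - 319 = 373.
Quantity traded falls to 175. At Q = 175 the demand price is (521 - 175)/2 = 173 and the supply price is (319 + 175)/4 = 123.5.
Deadweight loss = ½ · (173 - 123.5) · (241 - 175) = ½ · 49.5 · 66 = 1633.5.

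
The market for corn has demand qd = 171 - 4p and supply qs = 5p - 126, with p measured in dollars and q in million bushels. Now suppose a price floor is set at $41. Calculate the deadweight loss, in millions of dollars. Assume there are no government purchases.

Without the control the market clears where 171 - 4p = 5p - 126, i.e. p* = 33 and q* = 39.
Since 41 > 33, the floor is binding.
At p = 41: qd = 171 - 4·41 = 7 and qs = 5·41 - 126 = 79.
Quantity traded falls to 7. At q = 7 the demand price is (171 - 7)/4 = 41 and the supply price is (126 + 7)/5 = 26.6.
Deadweight loss = ½ · (41 - 26.6) · (39 - 7) = ½ · 14.4 · 32 = 230.4.

230.4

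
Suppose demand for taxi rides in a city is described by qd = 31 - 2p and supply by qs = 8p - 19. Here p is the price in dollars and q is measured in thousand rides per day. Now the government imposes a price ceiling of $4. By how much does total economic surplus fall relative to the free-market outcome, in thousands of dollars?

20

Setting quantity demanded equal to quantity supplied, 31 - 2p = 8p - 19, gives p* = 5 and q* = 21.
Because the ceiling (4) lies below the market-clearing price, it is binding.
At p = 4: qd = 31 - 2·4 = 23 and qs = 8·4 - 19 = 13.
Quantity traded falls to 13. At q = 13 the demand price is (31 - 13)/2 = 9 and the supply price is (19 + 13)/8 = 4.
Deadweight loss = ½ · (9 - 4) · (21 - 13) = ½ · 5 · 8 = 20.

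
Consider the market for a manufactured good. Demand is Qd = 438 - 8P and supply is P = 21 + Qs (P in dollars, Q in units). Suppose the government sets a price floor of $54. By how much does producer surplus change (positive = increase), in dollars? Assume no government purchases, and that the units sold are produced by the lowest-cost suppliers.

Rearranging supply gives Qs = P - 21. In a free market, 438 - 8P = P - 21 gives the equilibrium P* = 51, Q* = 30.
Because the floor (54) lies above the market-clearing price, it is binding.
At P = 54: Qd = 438 - 8·54 = 6 and Qs = 54 - 21 = 33.
Producer surplus without the control is ½ · (51 - 21) · 30 = 450.
With the floor, 6 units are sold at 54. The supply price at Q = 6 is 27, so PS = ½ · [(54 - 21) + (54 - 27)] · 6 = 180.
Change in producer surplus = 180 - 450 = -270.

-270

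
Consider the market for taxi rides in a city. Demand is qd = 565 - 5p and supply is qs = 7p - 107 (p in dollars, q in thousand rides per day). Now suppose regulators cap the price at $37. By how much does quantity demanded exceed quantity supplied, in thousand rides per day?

228

In a free market, 565 - 5p = 7p - 107 gives the equilibrium p* = 56, q* = 285.
The ceiling of 37 is below the equilibrium price 56, so it binds.
At p = 37: qd = 565 - 5·37 = 380 and qs = 7·37 - 107 = 152.
Shortage = qd - qs = 380 - 152 = 228.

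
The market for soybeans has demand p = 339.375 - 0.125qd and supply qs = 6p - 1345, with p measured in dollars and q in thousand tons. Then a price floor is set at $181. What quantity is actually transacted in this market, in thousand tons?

Rearranging demand gives qd = 2715 - 8p. In a free market, 2715 - 8p = 6p - 1345 gives the equilibrium p* = 290, q* = 395.
Since 181 is below p* = 290, the floor does not bind and the free-market outcome prevails.

395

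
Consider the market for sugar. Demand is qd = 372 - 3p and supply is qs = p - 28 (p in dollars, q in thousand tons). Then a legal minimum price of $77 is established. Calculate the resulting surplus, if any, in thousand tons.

Without the control the market clears where 372 - 3p = p - 28, i.e. p* = 100 and q* = 72.
Since 77 is below p* = 100, the floor does not bind and the free-market outcome prevails.
Since the control does not bind, there is no surplus.

0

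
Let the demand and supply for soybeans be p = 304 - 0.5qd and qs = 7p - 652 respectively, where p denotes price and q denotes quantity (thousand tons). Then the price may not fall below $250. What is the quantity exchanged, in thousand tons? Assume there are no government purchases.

108

Rearranging demand gives qd = 608 - 2p. Setting quantity demanded equal to quantity supplied, 608 - 2p = 7p - 652, gives p* = 140 and q* = 328.
Because the floor (250) lies above the market-clearing price, it is binding.
At p = 250: qd = 608 - 2·250 = 108 and qs = 7·250 - 652 = 1098.
The quantity actually transacted is the short side, demand: 108.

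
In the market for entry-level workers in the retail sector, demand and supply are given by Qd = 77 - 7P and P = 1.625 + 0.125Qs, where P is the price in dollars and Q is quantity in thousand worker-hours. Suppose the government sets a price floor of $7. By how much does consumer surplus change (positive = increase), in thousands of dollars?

-31.5

Rearranging supply gives Qs = 8P - 13. Equilibrium: 77 - 7P = 8P - 13, so 90 = 15P and P* = 6, Q* = 35.
Since 7 > 6, the floor is binding.
At P = 7: Qd = 77 - 7·7 = 28 and Qs = 8·7 - 13 = 43.
Consumer surplus without the control is ½ · (11 - 6) · 35 = 87.5.
With the floor, consumers buy 28 units at 7, so CS = ½ · (11 - 7) · 28 = 56.
Change in consumer surplus = 56 - 87.5 = -31.5.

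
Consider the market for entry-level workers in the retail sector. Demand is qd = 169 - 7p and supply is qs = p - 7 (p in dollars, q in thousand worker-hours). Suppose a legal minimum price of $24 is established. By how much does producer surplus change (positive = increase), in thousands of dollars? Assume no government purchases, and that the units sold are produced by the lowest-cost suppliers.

-96

Without the control the market clears where 169 - 7p = p - 7, i.e. p* = 22 and q* = 15.
Because the floor (24) lies above the market-clearing price, it is binding.
At p = 24: qd = 169 - 7·24 = 1 and qs = 24 - 7 = 17.
Producer surplus without the control is ½ · (22 - 7) · 15 = 112.5.
With the floor, 1 units are sold at 24. The supply price at q = 1 is 8, so PS = ½ · [(24 - 7) + (24 - 8)] · 1 = 16.5.
Change in producer surplus = 16.5 - 112.5 = -96.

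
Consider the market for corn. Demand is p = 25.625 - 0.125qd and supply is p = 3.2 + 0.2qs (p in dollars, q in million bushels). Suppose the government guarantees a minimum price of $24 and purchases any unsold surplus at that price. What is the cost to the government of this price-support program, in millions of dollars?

Rearranging demand gives qd = 205 - 8p; rearranging supply gives qs = 5p - 16. Without the control the market clears where 205 - 8p = 5p - 16, i.e. p* = 17 and q* = 69.
The floor of 24 is above the equilibrium price 17, so it binds.
At p = 24: qd = 205 - 8·24 = 13 and qs = 5·24 - 16 = 104.
Surplus = qs - qd = 91.
Government expenditure = surplus × support price = 91 × 24 = 2184.

2184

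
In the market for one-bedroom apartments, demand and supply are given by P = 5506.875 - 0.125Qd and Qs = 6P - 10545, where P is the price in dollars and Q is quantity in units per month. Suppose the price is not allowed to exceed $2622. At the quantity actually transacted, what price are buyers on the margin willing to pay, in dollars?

4858.5

Rearranging demand gives Qd = 44055 - 8P. Without the control the market clears where 44055 - 8P = 6P - 10545, i.e. P* = 3900 and Q* = 12855.
The ceiling of 2622 is below the equilibrium price 3900, so it binds.
At P = 2622: Qd = 44055 - 8·2622 = 23079 and Qs = 6·2622 - 10545 = 5187.
Only 5187 units reach the market. On the demand curve, the marginal buyer's willingness to pay at Q = 5187 is (44055 - 5187)/8 = 4858.5.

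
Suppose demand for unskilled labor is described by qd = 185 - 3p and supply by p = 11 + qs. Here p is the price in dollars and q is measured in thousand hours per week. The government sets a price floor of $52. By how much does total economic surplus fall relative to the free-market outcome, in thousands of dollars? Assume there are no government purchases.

Rearranging supply gives qs = p - 11. Without the control the market clears where 185 - 3p = p - 11, i.e. p* = 49 and q* = 38.
The floor of 52 is above the equilibrium price 49, so it binds.
At p = 52: qd = 185 - 3·52 = 29 and qs = 52 - 11 = 41.
Quantity traded falls to 29. At q = 29 the demand price is (185 - 29)/3 = 52 and the supply price is 11 + 29 = 40.
Deadweight loss = ½ · (52 - 40) · (38 - 29) = ½ · 12 · 9 = 54.

54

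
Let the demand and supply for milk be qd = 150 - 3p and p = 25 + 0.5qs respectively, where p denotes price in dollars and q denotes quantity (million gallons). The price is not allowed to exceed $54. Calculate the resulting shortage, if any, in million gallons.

0

Rearranging supply gives qs = 2p - 50. Setting quantity demanded equal to quantity supplied, 150 - 3p = 2p - 50, gives p* = 40 and q* = 30.
The ceiling of 54 is above the equilibrium price 40, so it is not binding; the market clears at p* = 40, q* = 30.
Since the control does not bind, there is no shortage.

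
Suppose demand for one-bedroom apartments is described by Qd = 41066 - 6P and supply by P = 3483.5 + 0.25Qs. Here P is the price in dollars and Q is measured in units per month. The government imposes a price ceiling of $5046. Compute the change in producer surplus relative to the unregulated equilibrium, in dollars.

Rearranging supply gives Qs = 4P - 13934. Without the control the market clears where 41066 - 6P = 4P - 13934, i.e. P* = 5500 and Q* = 8066.
The ceiling of 5046 is below the equilibrium price 5500, so it binds.
At P = 5046: Qd = 41066 - 6·5046 = 10790 and Qs = 4·5046 - 13934 = 6250.
Producer surplus without the control is ½ · (5500 - 3483.5) · 8066 = 8132544.5.
With the ceiling, producers sell 6250 units at 5046, so PS = ½ · (5046 - 3483.5) · 6250 = 4882812.5.
Change in producer surplus = 4882812.5 - 8132544.5 = -3249732.

-3249732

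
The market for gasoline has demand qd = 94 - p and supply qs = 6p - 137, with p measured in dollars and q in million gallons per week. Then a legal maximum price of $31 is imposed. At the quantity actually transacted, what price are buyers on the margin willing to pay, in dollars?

Equilibrium: 94 - p = 6p - 137, so 231 = 7p and p* = 33, q* = 61.
Since 31 < 33, the ceiling is binding.
At p = 31: qd = 94 - 31 = 63 and qs = 6·31 - 137 = 49.
Only 49 units reach the market. On the demand curve, the marginal buyer's willingness to pay at q = 49 is (94 - 49) = 45.

45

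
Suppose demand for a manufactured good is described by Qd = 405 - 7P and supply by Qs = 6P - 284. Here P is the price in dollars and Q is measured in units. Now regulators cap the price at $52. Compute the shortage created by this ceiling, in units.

In a free market, 405 - 7P = 6P - 284 gives the equilibrium P* = 53, Q* = 34.
The ceiling of 52 is below the equilibrium price 53, so it binds.
At P = 52: Qd = 405 - 7·52 = 41 and Qs = 6·52 - 284 = 28.
Shortage = Qd - Qs = 41 - 28 = 13.

13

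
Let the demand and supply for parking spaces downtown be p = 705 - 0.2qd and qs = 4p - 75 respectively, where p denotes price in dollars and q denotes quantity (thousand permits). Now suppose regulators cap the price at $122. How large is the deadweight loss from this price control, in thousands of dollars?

278222.4

Rearranging demand gives qd = 3525 - 5p. Without the control the market clears where 3525 - 5p = 4p - 75, i.e. p* = 400 and q* = 1525.
Because the ceiling (122) lies below the market-clearing price, it is binding.
At p = 122: qd = 3525 - 5·122 = 2915 and qs = 4·122 - 75 = 413.
Quantity traded falls to 413. At q = 413 the demand price is (3525 - 413)/5 = 622.4 and the supply price is (75 + 413)/4 = 122.
Deadweight loss = ½ · (622.4 - 122) · (1525 - 413) = ½ · 500.4 · 1112 = 278222.4.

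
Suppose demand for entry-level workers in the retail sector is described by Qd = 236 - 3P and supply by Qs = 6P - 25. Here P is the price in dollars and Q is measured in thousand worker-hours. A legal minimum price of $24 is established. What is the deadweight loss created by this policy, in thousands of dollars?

Without the control the market clears where 236 - 3P = 6P - 25, i.e. P* = 29 and Q* = 149.
The floor of 24 is below the equilibrium price 29, so it is not binding; the market clears at P* = 29, Q* = 149.
Since the control does not bind, no trades are prevented and deadweight loss is zero.

0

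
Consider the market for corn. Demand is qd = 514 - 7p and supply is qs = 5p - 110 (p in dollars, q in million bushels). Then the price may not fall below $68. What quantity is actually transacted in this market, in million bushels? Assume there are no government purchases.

38

In a free market, 514 - 7p = 5p - 110 gives the equilibrium p* = 52, q* = 150.
Because the floor (68) lies above the market-clearing price, it is binding.
At p = 68: qd = 514 - 7·68 = 38 and qs = 5·68 - 110 = 230.
The quantity actually transacted is the short side, demand: 38.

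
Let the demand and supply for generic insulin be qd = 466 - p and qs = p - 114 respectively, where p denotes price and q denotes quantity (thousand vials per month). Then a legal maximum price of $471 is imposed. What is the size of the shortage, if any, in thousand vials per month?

In a free market, 466 - p = p - 114 gives the equilibrium p* = 290, q* = 176.
Since 471 is above p* = 290, the ceiling does not bind and the free-market outcome prevails.
Since the control does not bind, there is no shortage.

0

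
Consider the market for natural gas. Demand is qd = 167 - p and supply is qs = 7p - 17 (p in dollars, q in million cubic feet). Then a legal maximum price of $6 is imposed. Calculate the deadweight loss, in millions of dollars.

8092

Without the control the market clears where 167 - p = 7p - 17, i.e. p* = 23 and q* = 144.
The ceiling of 6 is below the equilibrium price 23, so it binds.
At p = 6: qd = 167 - 6 = 161 and qs = 7·6 - 17 = 25.
Quantity traded falls to 25. At q = 25 the demand price is 167 - 25 = 142 and the supply price is (17 + 25)/7 = 6.
Deadweight loss = ½ · (142 - 6) · (144 - 25) = ½ · 136 · 119 = 8092.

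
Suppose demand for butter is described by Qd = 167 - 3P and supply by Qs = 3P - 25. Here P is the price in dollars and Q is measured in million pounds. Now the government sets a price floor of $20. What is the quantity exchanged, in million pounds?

71

Without the control the market clears where 167 - 3P = 3P - 25, i.e. P* = 32 and Q* = 71.
The floor of 20 is below the equilibrium price 32, so it is not binding; the market clears at P* = 32, Q* = 71.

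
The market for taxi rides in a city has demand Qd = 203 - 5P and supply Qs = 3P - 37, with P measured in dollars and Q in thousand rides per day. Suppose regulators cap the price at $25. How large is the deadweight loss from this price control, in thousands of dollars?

60

Setting quantity demanded equal to quantity supplied, 203 - 5P = 3P - 37, gives P* = 30 and Q* = 53.
Since 25 < 30, the ceiling is binding.
At P = 25: Qd = 203 - 5·25 = 78 and Qs = 3·25 - 37 = 38.
Quantity traded falls to 38. At Q = 38 the demand price is (203 - 38)/5 = 33 and the supply price is (37 + 38)/3 = 25.
Deadweight loss = ½ · (33 - 25) · (53 - 38) = ½ · 8 · 15 = 60.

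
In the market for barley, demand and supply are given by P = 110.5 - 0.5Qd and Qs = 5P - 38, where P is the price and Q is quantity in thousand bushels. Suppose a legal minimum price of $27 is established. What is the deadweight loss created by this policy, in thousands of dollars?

Rearranging demand gives Qd = 221 - 2P. Setting quantity demanded equal to quantity supplied, 221 - 2P = 5P - 38, gives P* = 37 and Q* = 147.
The floor of 27 is below the equilibrium price 37, so it is not binding; the market clears at P* = 37, Q* = 147.
Since the control does not bind, no trades are prevented and deadweight loss is zero.

0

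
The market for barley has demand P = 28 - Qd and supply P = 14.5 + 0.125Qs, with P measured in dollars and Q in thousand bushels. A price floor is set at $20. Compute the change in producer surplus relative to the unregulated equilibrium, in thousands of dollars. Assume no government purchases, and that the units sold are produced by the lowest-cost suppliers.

Rearranging demand gives Qd = 28 - P; rearranging supply gives Qs = 8P - 116. Equilibrium: 28 - P = 8P - 116, so 144 = 9P and P* = 16, Q* = 12.
Because the floor (20) lies above the market-clearing price, it is binding.
At P = 20: Qd = 28 - 20 = 8 and Qs = 8·20 - 116 = 44.
Producer surplus without the control is ½ · (16 - 14.5) · 12 = 9.
With the floor, 8 units are sold at 20. The supply price at Q = 8 is 15.5, so PS = ½ · [(20 - 14.5) + (20 - 15.5)] · 8 = 40.
Change in producer surplus = 40 - 9 = 31.

31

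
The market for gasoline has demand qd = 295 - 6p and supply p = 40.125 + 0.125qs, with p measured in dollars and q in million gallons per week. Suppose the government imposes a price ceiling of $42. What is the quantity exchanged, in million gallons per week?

15

Rearranging supply gives qs = 8p - 321. Setting quantity demanded equal to quantity supplied, 295 - 6p = 8p - 321, gives p* = 44 and q* = 31.
Since 42 < 44, the ceiling is binding.
At p = 42: qd = 295 - 6·42 = 43 and qs = 8·42 - 321 = 15.
The quantity actually transacted is the short side, supply: 15.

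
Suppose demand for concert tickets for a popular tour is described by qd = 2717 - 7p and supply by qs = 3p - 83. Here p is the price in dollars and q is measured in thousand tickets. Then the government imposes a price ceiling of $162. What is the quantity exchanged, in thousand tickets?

403

Setting quantity demanded equal to quantity supplied, 2717 - 7p = 3p - 83, gives p* = 280 and q* = 757.
The ceiling of 162 is below the equilibrium price 280, so it binds.
At p = 162: qd = 2717 - 7·162 = 1583 and qs = 3·162 - 83 = 403.
The quantity actually transacted is the short side, supply: 403.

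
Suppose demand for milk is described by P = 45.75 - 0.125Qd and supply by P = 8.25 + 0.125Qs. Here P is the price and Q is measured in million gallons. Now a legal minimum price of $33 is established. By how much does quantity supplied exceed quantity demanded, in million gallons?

96

Rearranging demand gives Qd = 366 - 8P; rearranging supply gives Qs = 8P - 66. In a free market, 366 - 8P = 8P - 66 gives the equilibrium P* = 27, Q* = 150.
Since 33 > 27, the floor is binding.
At P = 33: Qd = 366 - 8·33 = 102 and Qs = 8·33 - 66 = 198.
Surplus = Qs - Qd = 198 - 102 = 96.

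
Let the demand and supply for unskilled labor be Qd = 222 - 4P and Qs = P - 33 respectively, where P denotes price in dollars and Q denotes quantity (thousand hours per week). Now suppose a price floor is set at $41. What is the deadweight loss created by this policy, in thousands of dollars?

Without the control the market clears where 222 - 4P = P - 33, i.e. P* = 51 and Q* = 18.
The floor of 41 is below the equilibrium price 51, so it is not binding; the market clears at P* = 51, Q* = 18.
Since the control does not bind, no trades are prevented and deadweight loss is zero.

0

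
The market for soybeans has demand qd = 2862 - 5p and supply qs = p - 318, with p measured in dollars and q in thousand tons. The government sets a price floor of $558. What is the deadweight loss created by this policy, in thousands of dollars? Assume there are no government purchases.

11760

Equilibrium: 2862 - 5p = p - 318, so 3180 = 6p and p* = 530, q* = 212.
Since 558 > 530, the floor is binding.
At p = 558: qd = 2862 - 5·558 = 72 and qs = 558 - 318 = 240.
Quantity traded falls to 72. At q = 72 the demand price is (2862 - 72)/5 = 558 and the supply price is 318 + 72 = 390.
Deadweight loss = ½ · (558 - 390) · (212 - 72) = ½ · 168 · 140 = 11760.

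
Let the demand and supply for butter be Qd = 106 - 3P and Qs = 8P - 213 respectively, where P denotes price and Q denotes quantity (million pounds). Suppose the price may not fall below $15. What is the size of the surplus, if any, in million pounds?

0

Equilibrium: 106 - 3P = 8P - 213, so 319 = 11P and P* = 29, Q* = 19.
The floor of 15 is below the equilibrium price 29, so it is not binding; the market clears at P* = 29, Q* = 19.
Since the control does not bind, there is no surplus.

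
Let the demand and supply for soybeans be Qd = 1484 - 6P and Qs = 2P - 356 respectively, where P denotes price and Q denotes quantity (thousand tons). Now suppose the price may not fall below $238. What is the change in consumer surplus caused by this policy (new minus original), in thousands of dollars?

Setting quantity demanded equal to quantity supplied, 1484 - 6P = 2P - 356, gives P* = 230 and Q* = 104.
Since 238 > 230, the floor is binding.
At P = 238: Qd = 1484 - 6·238 = 56 and Qs = 2·238 - 356 = 120.
Consumer surplus without the control is ½ · (742/3 - 230) · 104 = 2704/3.
With the floor, consumers buy 56 units at 238, so CS = ½ · (742/3 - 238) · 56 = 784/3.
Change in consumer surplus = 784/3 - 2704/3 = -640.

-640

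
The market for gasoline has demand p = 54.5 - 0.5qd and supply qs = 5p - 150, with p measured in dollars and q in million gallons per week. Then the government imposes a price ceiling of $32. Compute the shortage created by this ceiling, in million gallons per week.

Rearranging demand gives qd = 109 - 2p. Setting quantity demanded equal to quantity supplied, 109 - 2p = 5p - 150, gives p* = 37 and q* = 35.
The ceiling of 32 is below the equilibrium price 37, so it binds.
At p = 32: qd = 109 - 2·32 = 45 and qs = 5·32 - 150 = 10.
Shortage = qd - qs = 45 - 10 = 35.

35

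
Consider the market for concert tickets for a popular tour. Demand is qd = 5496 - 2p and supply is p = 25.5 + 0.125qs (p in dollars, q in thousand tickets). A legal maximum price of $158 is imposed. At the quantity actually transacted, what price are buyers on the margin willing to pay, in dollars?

Rearranging supply gives qs = 8p - 204. Equilibrium: 5496 - 2p = 8p - 204, so 5700 = 10p and p* = 570, q* = 4356.
Because the ceiling (158) lies below the market-clearing price, it is binding.
At p = 158: qd = 5496 - 2·158 = 5180 and qs = 8·158 - 204 = 1060.
Only 1060 units reach the market. On the demand curve, the marginal buyer's willingness to pay at q = 1060 is (5496 - 1060)/2 = 2218.

2218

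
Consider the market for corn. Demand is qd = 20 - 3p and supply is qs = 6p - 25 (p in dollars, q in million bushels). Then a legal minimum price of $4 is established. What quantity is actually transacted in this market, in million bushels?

5

In a free market, 20 - 3p = 6p - 25 gives the equilibrium p* = 5, q* = 5.
Since 4 is below p* = 5, the floor does not bind and the free-market outcome prevails.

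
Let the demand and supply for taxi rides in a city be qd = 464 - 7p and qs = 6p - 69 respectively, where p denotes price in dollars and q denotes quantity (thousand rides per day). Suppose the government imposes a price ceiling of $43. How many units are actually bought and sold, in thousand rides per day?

177

Setting quantity demanded equal to quantity supplied, 464 - 7p = 6p - 69, gives p* = 41 and q* = 177.
The ceiling of 43 is above the equilibrium price 41, so it is not binding; the market clears at p* = 41, q* = 177.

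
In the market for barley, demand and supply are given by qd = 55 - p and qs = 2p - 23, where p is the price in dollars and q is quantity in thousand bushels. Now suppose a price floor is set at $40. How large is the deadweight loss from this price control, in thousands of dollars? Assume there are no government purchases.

Setting quantity demanded equal to quantity supplied, 55 - p = 2p - 23, gives p* = 26 and q* = 29.
Since 40 > 26, the floor is binding.
At p = 40: qd = 55 - 40 = 15 and qs = 2·40 - 23 = 57.
Quantity traded falls to 15. At q = 15 the demand price is 55 - 15 = 40 and the supply price is (23 + 15)/2 = 19.
Deadweight loss = ½ · (40 - 19) · (29 - 15) = ½ · 21 · 14 = 147.

147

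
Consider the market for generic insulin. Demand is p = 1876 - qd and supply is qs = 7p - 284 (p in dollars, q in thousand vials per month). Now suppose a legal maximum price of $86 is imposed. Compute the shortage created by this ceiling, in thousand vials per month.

1472

Rearranging demand gives qd = 1876 - p. Setting quantity demanded equal to quantity supplied, 1876 - p = 7p - 284, gives p* = 270 and q* = 1606.
Since 86 < 270, the ceiling is binding.
At p = 86: qd = 1876 - 86 = 1790 and qs = 7·86 - 284 = 318.
Shortage = qd - qs = 1790 - 318 = 1472.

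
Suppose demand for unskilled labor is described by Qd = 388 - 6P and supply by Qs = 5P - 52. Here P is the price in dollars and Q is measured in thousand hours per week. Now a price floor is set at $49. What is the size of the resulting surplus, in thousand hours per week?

Equilibrium: 388 - 6P = 5P - 52, so 440 = 11P and P* = 40, Q* = 148.
Since 49 > 40, the floor is binding.
At P = 49: Qd = 388 - 6·49 = 94 and Qs = 5·49 - 52 = 193.
Surplus = Qs - Qd = 193 - 94 = 99.

99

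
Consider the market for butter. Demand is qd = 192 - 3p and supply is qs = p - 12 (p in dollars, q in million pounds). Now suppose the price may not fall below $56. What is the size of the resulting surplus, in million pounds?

Without the control the market clears where 192 - 3p = p - 12, i.e. p* = 51 and q* = 39.
The floor of 56 is above the equilibrium price 51, so it binds.
At p = 56: qd = 192 - 3·56 = 24 and qs = 56 - 12 = 44.
Surplus = qs - qd = 44 - 24 = 20.

20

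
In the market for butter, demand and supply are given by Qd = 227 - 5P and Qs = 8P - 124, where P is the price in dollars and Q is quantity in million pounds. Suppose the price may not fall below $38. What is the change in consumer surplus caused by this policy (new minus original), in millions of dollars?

-709.5

Setting quantity demanded equal to quantity supplied, 227 - 5P = 8P - 124, gives P* = 27 and Q* = 92.
Since 38 > 27, the floor is binding.
At P = 38: Qd = 227 - 5·38 = 37 and Qs = 8·38 - 124 = 180.
Consumer surplus without the control is ½ · (45.4 - 27) · 92 = 846.4.
With the floor, consumers buy 37 units at 38, so CS = ½ · (45.4 - 38) · 37 = 136.9.
Change in consumer surplus = 136.9 - 846.4 = -709.5.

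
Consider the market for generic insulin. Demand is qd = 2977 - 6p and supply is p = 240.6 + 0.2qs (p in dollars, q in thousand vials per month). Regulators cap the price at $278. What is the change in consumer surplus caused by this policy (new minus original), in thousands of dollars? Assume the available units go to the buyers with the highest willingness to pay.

-2601

Rearranging supply gives qs = 5p - 1203. In a free market, 2977 - 6p = 5p - 1203 gives the equilibrium p* = 380, q* = 697.
Because the ceiling (278) lies below the market-clearing price, it is binding.
At p = 278: qd = 2977 - 6·278 = 1309 and qs = 5·278 - 1203 = 187.
Consumer surplus without the control is ½ · (2977/6 - 380) · 697 = 485809/12.
With the ceiling, 187 units are sold at 278 (assume they go to the highest-value buyers). The demand price at q = 187 is 465, so CS = ½ · [(2977/6 - 278) + (465 - 278)] · 187 = 454597/12.
Change in consumer surplus = 454597/12 - 485809/12 = -2601.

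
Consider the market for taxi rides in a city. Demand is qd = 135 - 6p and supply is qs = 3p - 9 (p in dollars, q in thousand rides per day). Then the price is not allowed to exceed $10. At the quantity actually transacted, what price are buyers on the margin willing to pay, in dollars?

In a free market, 135 - 6p = 3p - 9 gives the equilibrium p* = 16, q* = 39.
Since 10 < 16, the ceiling is binding.
At p = 10: qd = 135 - 6·10 = 75 and qs = 3·10 - 9 = 21.
Only 21 units reach the market. On the demand curve, the marginal buyer's willingness to pay at q = 21 is (135 - 21)/6 = 19.

19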